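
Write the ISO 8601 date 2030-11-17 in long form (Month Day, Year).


ISO 2030-11-17 parses as year=2030, month=11, day=17
Month 11 -> November

November 17, 2030


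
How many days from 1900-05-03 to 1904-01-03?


From 1900-05-03 to 1904-01-03
1900-05-03: days before May = 31 + 28 + 31 + 30 = 120 (1900 is not a leap year); day of year = 120 + 3 = 123
1904-01-03: day of year = 3
Rest of 1900: 365 - 123 = 242
Full years 1901 (365), 1902 (365), 1903 (365): 1095
Total = 242 + 1095 + 3 = 1340

1340 days


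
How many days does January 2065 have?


January 2065

31 days


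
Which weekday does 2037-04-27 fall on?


Date: April 27, 2037
Anchor: Jan 1, 2037. With p = 2037 - 1 = 2036: (p + p//4 - p//100 + p//400) mod 7 = (2036 + 509 - 20 + 5) mod 7 = 2530 mod 7 = 3 -> Thursday (Mon=0 ... Sun=6)
Days before April (Jan-Mar): 90; offset = 90 + 27 - 1 = 116
Weekday index = (3 + 116) mod 7 = 0

Day of the week: Monday


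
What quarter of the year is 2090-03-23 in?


Month: March (month 3)
Q1: Jan-Mar, Q2: Apr-Jun, Q3: Jul-Sep, Q4: Oct-Dec

Q1


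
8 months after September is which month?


September is month 9
9 + 8 = 17; wrap: 17 - 12 = 5

May


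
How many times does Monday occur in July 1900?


July 1900 has 31 days
Anchor: Jan 1, 1900. With p = 1900 - 1 = 1899: (p + p//4 - p//100 + p//400) mod 7 = (1899 + 474 - 18 + 4) mod 7 = 2359 mod 7 = 0 -> Monday (Mon=0 ... Sun=6)
Days before July (Jan-Jun): 181; July 1 index = (0 + 181) mod 7 = 6 -> Sunday
First Monday is July 2
Mondays: 2, 9, 16, 23, 30

5 Mondays


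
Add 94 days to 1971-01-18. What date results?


Start: 1971-01-18, add 94 days
January 1971 has 31 days: 31 - 18 = 13 days to January 31 -> 81 left
February 1971 has 28 days -> 53 left
March 1971 has 31 days -> 22 left
April 1971: 22 <= 30 -> lands on April 22

Result: 1971-04-22


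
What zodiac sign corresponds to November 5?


Date: November 5
Conventional tropical zodiac dates: Scorpio from October 23 onward; Sagittarius starts November 22
November 5 falls within the Scorpio range

Scorpio


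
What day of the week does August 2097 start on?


Target: August 1, 2097
Anchor: Jan 1, 2097. With p = 2097 - 1 = 2096: (p + p//4 - p//100 + p//400) mod 7 = (2096 + 524 - 20 + 5) mod 7 = 2605 mod 7 = 1 -> Tuesday (Mon=0 ... Sun=6)
Days before August (Jan-Jul): 212 days
Weekday index = (1 + 212) mod 7 = 3

Thursday


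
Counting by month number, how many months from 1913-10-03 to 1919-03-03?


From October 1913 to March 1919
6 years * 12 = 72 months, minus 7 months = 65

65 months


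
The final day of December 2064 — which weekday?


December 2064 has 31 days
Anchor: Jan 1, 2064. With p = 2064 - 1 = 2063: (p + p//4 - p//100 + p//400) mod 7 = (2063 + 515 - 20 + 5) mod 7 = 2563 mod 7 = 1 -> Tuesday (Mon=0 ... Sun=6)
Days before December (Jan-Nov): 335; December 1 index = (1 + 335) mod 7 = 0 -> Monday
Last day offset: 31 - 1 = 30 days
Weekday index = (0 + 30) mod 7 = 2

Wednesday, December 31


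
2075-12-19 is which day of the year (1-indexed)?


Date: December 19, 2075
Days in months 1 through 11: 334
Plus 19 days in December

Day of year: 353


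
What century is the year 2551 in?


Century = (year - 1) // 100 + 1
= (2551 - 1) // 100 + 1
= 2550 // 100 + 1
= 25 + 1

26th century


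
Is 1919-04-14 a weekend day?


Anchor: Jan 1, 1919. With p = 1919 - 1 = 1918: (p + p//4 - p//100 + p//400) mod 7 = (1918 + 479 - 19 + 4) mod 7 = 2382 mod 7 = 2 -> Wednesday (Mon=0 ... Sun=6)
Day of year: 104; offset = 103
Weekday index = (2 + 103) mod 7 = 0 -> Monday
Weekend days: Saturday, Sunday

No


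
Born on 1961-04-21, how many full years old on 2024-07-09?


Birth: 1961-04-21
Reference: 2024-07-09
Year difference: 2024 - 1961 = 63

63 years old


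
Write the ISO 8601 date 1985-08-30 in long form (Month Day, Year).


ISO 1985-08-30 parses as year=1985, month=08, day=30
Month 8 -> August

August 30, 1985


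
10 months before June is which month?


June is month 6
6 - 10 = -4; wrap: -4 + 12 = 8

August


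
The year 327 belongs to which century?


Century = (year - 1) // 100 + 1
= (327 - 1) // 100 + 1
= 326 // 100 + 1
= 3 + 1

4th century


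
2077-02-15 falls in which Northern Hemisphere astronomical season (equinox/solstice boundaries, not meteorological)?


Date: February 15
Astronomical Winter (approx.; exact equinox/solstice day varies by year): December 21 to March 19
February 15 falls within the Winter window

Winter


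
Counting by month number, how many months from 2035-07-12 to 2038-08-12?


From July 2035 to August 2038
3 years * 12 = 36 months, plus 1 month = 37

37 months


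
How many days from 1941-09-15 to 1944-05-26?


From 1941-09-15 to 1944-05-26
1941-09-15: days before September = 31 + 28 + 31 + 30 + 31 + 30 + 31 + 31 = 243 (1941 is not a leap year); day of year = 243 + 15 = 258
1944-05-26: days before May = 31 + 29 + 31 + 30 = 121 (1944 is a leap year); day of year = 121 + 26 = 147
Rest of 1941: 365 - 258 = 107
Full years 1942 (365), 1943 (365): 730
Total = 107 + 730 + 147 = 984

984 days


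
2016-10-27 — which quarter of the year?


Month: October (month 10)
Q1: Jan-Mar, Q2: Apr-Jun, Q3: Jul-Sep, Q4: Oct-Dec

Q4


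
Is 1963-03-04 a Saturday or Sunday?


Anchor: Jan 1, 1963. With p = 1963 - 1 = 1962: (p + p//4 - p//100 + p//400) mod 7 = (1962 + 490 - 19 + 4) mod 7 = 2437 mod 7 = 1 -> Tuesday (Mon=0 ... Sun=6)
Day of year: 63; offset = 62
Weekday index = (1 + 62) mod 7 = 0 -> Monday
Weekend days: Saturday, Sunday

No


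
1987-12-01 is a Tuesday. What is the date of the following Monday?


Current: Tuesday
Target: Monday
Days ahead: 6

Next Monday: 1987-12-07


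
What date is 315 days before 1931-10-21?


Start: 1931-10-21, subtract 315 days
Back 21 days from October 21 reaches September 30, 1931 -> 294 left
September 1931 has 30 days -> back to August 31, 1931 -> 264 left
August 1931 has 31 days -> back to July 31, 1931 -> 233 left
July 1931 has 31 days -> back to June 30, 1931 -> 202 left
June 1931 has 30 days -> back to May 31, 1931 -> 172 left
May 1931 has 31 days -> back to April 30, 1931 -> 141 left
April 1931 has 30 days -> back to March 31, 1931 -> 111 left
March 1931 has 31 days -> back to February 28, 1931 -> 80 left
February 1931 has 28 days -> back to January 31, 1931 -> 52 left
January 1931 has 31 days -> back to December 31, 1930 -> 21 left
December 1930: 31 - 21 = 10 -> lands on December 10

Result: 1930-12-10


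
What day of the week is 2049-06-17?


Date: June 17, 2049
Anchor: Jan 1, 2049. With p = 2049 - 1 = 2048: (p + p//4 - p//100 + p//400) mod 7 = (2048 + 512 - 20 + 5) mod 7 = 2545 mod 7 = 4 -> Friday (Mon=0 ... Sun=6)
Days before June (Jan-May): 151; offset = 151 + 17 - 1 = 167
Weekday index = (4 + 167) mod 7 = 3

Day of the week: Thursday


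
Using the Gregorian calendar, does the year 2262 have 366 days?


Gregorian leap year rule: divisible by 4, but not by 100, unless also by 400.
2262 is not divisible by 4 -> not a leap year

No


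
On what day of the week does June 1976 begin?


Target: June 1, 1976
Anchor: Jan 1, 1976. With p = 1976 - 1 = 1975: (p + p//4 - p//100 + p//400) mod 7 = (1975 + 493 - 19 + 4) mod 7 = 2453 mod 7 = 3 -> Thursday (Mon=0 ... Sun=6)
Days before June (Jan-May): 152 days
Weekday index = (3 + 152) mod 7 = 1

Tuesday


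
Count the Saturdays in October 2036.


October 2036 has 31 days
Anchor: Jan 1, 2036. With p = 2036 - 1 = 2035: (p + p//4 - p//100 + p//400) mod 7 = (2035 + 508 - 20 + 5) mod 7 = 2528 mod 7 = 1 -> Tuesday (Mon=0 ... Sun=6)
Days before October (Jan-Sep): 274; October 1 index = (1 + 274) mod 7 = 2 -> Wednesday
First Saturday is October 4
Saturdays: 4, 11, 18, 25

4 Saturdays


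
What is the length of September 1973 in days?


September 1973

30 days


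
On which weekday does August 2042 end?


August 2042 has 31 days
Anchor: Jan 1, 2042. With p = 2042 - 1 = 2041: (p + p//4 - p//100 + p//400) mod 7 = (2041 + 510 - 20 + 5) mod 7 = 2536 mod 7 = 2 -> Wednesday (Mon=0 ... Sun=6)
Days before August (Jan-Jul): 212; August 1 index = (2 + 212) mod 7 = 4 -> Friday
Last day offset: 31 - 1 = 30 days
Weekday index = (4 + 30) mod 7 = 6

Sunday, August 31


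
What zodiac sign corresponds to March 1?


Date: March 1
Conventional tropical zodiac dates: Pisces from February 19 onward; Aries starts March 21
March 1 falls within the Pisces range

Pisces


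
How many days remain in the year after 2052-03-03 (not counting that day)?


Day of year: 63 of 366
Remaining = 366 - 63

303 days


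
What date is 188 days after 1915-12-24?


Start: 1915-12-24, add 188 days
December 1915 has 31 days: 31 - 24 = 7 days to December 31 -> 181 left
January 1916 has 31 days -> 150 left
February 1916 has 29 days -> 121 left
March 1916 has 31 days -> 90 left
April 1916 has 30 days -> 60 left
May 1916 has 31 days -> 29 left
June 1916: 29 <= 30 -> lands on June 29

Result: 1916-06-29


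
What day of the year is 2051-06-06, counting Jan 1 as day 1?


Date: June 6, 2051
Days in months 1 through 5: 151
Plus 6 days in June

Day of year: 157


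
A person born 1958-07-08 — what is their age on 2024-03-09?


Birth: 1958-07-08
Reference: 2024-03-09
Year difference: 2024 - 1958 = 66
Birthday not yet reached in 2024, subtract 1

65 years old


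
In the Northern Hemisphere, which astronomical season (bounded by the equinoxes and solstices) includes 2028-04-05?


Date: April 5
Astronomical Spring (approx.; exact equinox/solstice day varies by year): March 20 to June 20
April 5 falls within the Spring window

Spring


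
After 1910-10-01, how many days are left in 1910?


Day of year: 274 of 365
Remaining = 365 - 274

91 days


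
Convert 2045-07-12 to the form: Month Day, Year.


ISO 2045-07-12 parses as year=2045, month=07, day=12
Month 7 -> July

July 12, 2045


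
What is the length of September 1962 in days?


September 1962

30 days


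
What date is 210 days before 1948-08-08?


Start: 1948-08-08, subtract 210 days
Back 8 days from August 8 reaches July 31, 1948 -> 202 left
July 1948 has 31 days -> back to June 30, 1948 -> 171 left
June 1948 has 30 days -> back to May 31, 1948 -> 141 left
May 1948 has 31 days -> back to April 30, 1948 -> 110 left
April 1948 has 30 days -> back to March 31, 1948 -> 80 left
March 1948 has 31 days -> back to February 29, 1948 -> 49 left
February 1948 has 29 days -> back to January 31, 1948 -> 20 left
January 1948: 31 - 20 = 11 -> lands on January 11

Result: 1948-01-11


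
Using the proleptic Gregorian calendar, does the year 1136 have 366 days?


Gregorian leap year rule: divisible by 4, but not by 100, unless also by 400.
1136 is divisible by 4 but not 100 -> leap year

Yes


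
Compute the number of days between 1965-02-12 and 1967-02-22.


From 1965-02-12 to 1967-02-22
1965-02-12: days before February = 31; day of year = 31 + 12 = 43
1967-02-22: days before February = 31; day of year = 31 + 22 = 53
Rest of 1965: 365 - 43 = 322
Full years 1966 (365): 365
Total = 322 + 365 + 53 = 740

740 days


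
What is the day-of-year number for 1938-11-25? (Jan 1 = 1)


Date: November 25, 1938
Days in months 1 through 10: 304
Plus 25 days in November

Day of year: 329


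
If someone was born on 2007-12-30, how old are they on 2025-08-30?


Birth: 2007-12-30
Reference: 2025-08-30
Year difference: 2025 - 2007 = 18
Birthday not yet reached in 2025, subtract 1

17 years old


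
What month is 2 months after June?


June is month 6
6 + 2 = 8

August


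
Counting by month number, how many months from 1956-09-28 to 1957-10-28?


From September 1956 to October 1957
1 year * 12 = 12 months, plus 1 month = 13

13 months


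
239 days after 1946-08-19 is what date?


Start: 1946-08-19, add 239 days
August 1946 has 31 days: 31 - 19 = 12 days to August 31 -> 227 left
September 1946 has 30 days -> 197 left
October 1946 has 31 days -> 166 left
November 1946 has 30 days -> 136 left
December 1946 has 31 days -> 105 left
January 1947 has 31 days -> 74 left
February 1947 has 28 days -> 46 left
March 1947 has 31 days -> 15 left
April 1947: 15 <= 30 -> lands on April 15

Result: 1947-04-15


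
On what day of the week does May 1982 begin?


Target: May 1, 1982
Anchor: Jan 1, 1982. With p = 1982 - 1 = 1981: (p + p//4 - p//100 + p//400) mod 7 = (1981 + 495 - 19 + 4) mod 7 = 2461 mod 7 = 4 -> Friday (Mon=0 ... Sun=6)
Days before May (Jan-Apr): 120 days
Weekday index = (4 + 120) mod 7 = 5

Saturday


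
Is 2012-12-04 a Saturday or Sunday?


Anchor: Jan 1, 2012. With p = 2012 - 1 = 2011: (p + p//4 - p//100 + p//400) mod 7 = (2011 + 502 - 20 + 5) mod 7 = 2498 mod 7 = 6 -> Sunday (Mon=0 ... Sun=6)
Day of year: 339; offset = 338
Weekday index = (6 + 338) mod 7 = 1 -> Tuesday
Weekend days: Saturday, Sunday

No


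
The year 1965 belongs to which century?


Century = (year - 1) // 100 + 1
= (1965 - 1) // 100 + 1
= 1964 // 100 + 1
= 19 + 1

20th century


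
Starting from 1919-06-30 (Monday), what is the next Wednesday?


Current: Monday
Target: Wednesday
Days ahead: 2

Next Wednesday: 1919-07-02


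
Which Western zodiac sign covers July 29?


Date: July 29
Conventional tropical zodiac dates: Leo from July 23 onward; Virgo starts August 23
July 29 falls within the Leo range

Leo


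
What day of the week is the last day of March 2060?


March 2060 has 31 days
Anchor: Jan 1, 2060. With p = 2060 - 1 = 2059: (p + p//4 - p//100 + p//400) mod 7 = (2059 + 514 - 20 + 5) mod 7 = 2558 mod 7 = 3 -> Thursday (Mon=0 ... Sun=6)
Days before March (Jan-Feb): 60; March 1 index = (3 + 60) mod 7 = 0 -> Monday
Last day offset: 31 - 1 = 30 days
Weekday index = (0 + 30) mod 7 = 2

Wednesday, March 31


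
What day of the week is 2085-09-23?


Date: September 23, 2085
Anchor: Jan 1, 2085. With p = 2085 - 1 = 2084: (p + p//4 - p//100 + p//400) mod 7 = (2084 + 521 - 20 + 5) mod 7 = 2590 mod 7 = 0 -> Monday (Mon=0 ... Sun=6)
Days before September (Jan-Aug): 243; offset = 243 + 23 - 1 = 265
Weekday index = (0 + 265) mod 7 = 6

Day of the week: Sunday


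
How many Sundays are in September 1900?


September 1900 has 30 days
Anchor: Jan 1, 1900. With p = 1900 - 1 = 1899: (p + p//4 - p//100 + p//400) mod 7 = (1899 + 474 - 18 + 4) mod 7 = 2359 mod 7 = 0 -> Monday (Mon=0 ... Sun=6)
Days before September (Jan-Aug): 243; September 1 index = (0 + 243) mod 7 = 5 -> Saturday
First Sunday is September 2
Sundays: 2, 9, 16, 23, 30

5 Sundays


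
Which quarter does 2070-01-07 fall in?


Month: January (month 1)
Q1: Jan-Mar, Q2: Apr-Jun, Q3: Jul-Sep, Q4: Oct-Dec

Q1


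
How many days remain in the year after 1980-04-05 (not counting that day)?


Day of year: 96 of 366
Remaining = 366 - 96

270 days


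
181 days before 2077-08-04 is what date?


Start: 2077-08-04, subtract 181 days
Back 4 days from August 4 reaches July 31, 2077 -> 177 left
July 2077 has 31 days -> back to June 30, 2077 -> 146 left
June 2077 has 30 days -> back to May 31, 2077 -> 116 left
May 2077 has 31 days -> back to April 30, 2077 -> 85 left
April 2077 has 30 days -> back to March 31, 2077 -> 55 left
March 2077 has 31 days -> back to February 28, 2077 -> 24 left
February 2077: 28 - 24 = 4 -> lands on February 4

Result: 2077-02-04


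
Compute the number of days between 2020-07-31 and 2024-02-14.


From 2020-07-31 to 2024-02-14
2020-07-31: days before July = 31 + 29 + 31 + 30 + 31 + 30 = 182 (2020 is a leap year); day of year = 182 + 31 = 213
2024-02-14: days before February = 31; day of year = 31 + 14 = 45
Rest of 2020: 366 - 213 = 153
Full years 2021 (365), 2022 (365), 2023 (365): 1095
Total = 153 + 1095 + 45 = 1293

1293 days


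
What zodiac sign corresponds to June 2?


Date: June 2
Conventional tropical zodiac dates: Gemini from May 21 onward; Cancer starts June 21
June 2 falls within the Gemini range

Gemini


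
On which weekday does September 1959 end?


September 1959 has 30 days
Anchor: Jan 1, 1959. With p = 1959 - 1 = 1958: (p + p//4 - p//100 + p//400) mod 7 = (1958 + 489 - 19 + 4) mod 7 = 2432 mod 7 = 3 -> Thursday (Mon=0 ... Sun=6)
Days before September (Jan-Aug): 243; September 1 index = (3 + 243) mod 7 = 1 -> Tuesday
Last day offset: 30 - 1 = 29 days
Weekday index = (1 + 29) mod 7 = 2

Wednesday, September 30


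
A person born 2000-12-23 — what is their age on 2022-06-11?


Birth: 2000-12-23
Reference: 2022-06-11
Year difference: 2022 - 2000 = 22
Birthday not yet reached in 2022, subtract 1

21 years old


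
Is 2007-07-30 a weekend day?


Anchor: Jan 1, 2007. With p = 2007 - 1 = 2006: (p + p//4 - p//100 + p//400) mod 7 = (2006 + 501 - 20 + 5) mod 7 = 2492 mod 7 = 0 -> Monday (Mon=0 ... Sun=6)
Day of year: 211; offset = 210
Weekday index = (0 + 210) mod 7 = 0 -> Monday
Weekend days: Saturday, Sunday

No


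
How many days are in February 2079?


February 2079 (leap year: no)

28 days


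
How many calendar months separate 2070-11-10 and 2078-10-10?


From November 2070 to October 2078
8 years * 12 = 96 months, minus 1 month = 95

95 months


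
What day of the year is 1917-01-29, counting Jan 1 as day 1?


Date: January 29, 1917
No months before January
Plus 29 days in January

Day of year: 29


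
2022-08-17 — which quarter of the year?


Month: August (month 8)
Q1: Jan-Mar, Q2: Apr-Jun, Q3: Jul-Sep, Q4: Oct-Dec

Q3


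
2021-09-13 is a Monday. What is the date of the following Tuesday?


Current: Monday
Target: Tuesday
Days ahead: 1

Next Tuesday: 2021-09-14


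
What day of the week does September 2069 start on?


Target: September 1, 2069
Anchor: Jan 1, 2069. With p = 2069 - 1 = 2068: (p + p//4 - p//100 + p//400) mod 7 = (2068 + 517 - 20 + 5) mod 7 = 2570 mod 7 = 1 -> Tuesday (Mon=0 ... Sun=6)
Days before September (Jan-Aug): 243 days
Weekday index = (1 + 243) mod 7 = 6

Sunday


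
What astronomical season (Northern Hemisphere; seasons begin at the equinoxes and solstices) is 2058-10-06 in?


Date: October 6
Astronomical Autumn (approx.; exact equinox/solstice day varies by year): September 22 to December 20
October 6 falls within the Autumn window

Autumn


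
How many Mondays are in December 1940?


December 1940 has 31 days
Anchor: Jan 1, 1940. With p = 1940 - 1 = 1939: (p + p//4 - p//100 + p//400) mod 7 = (1939 + 484 - 19 + 4) mod 7 = 2408 mod 7 = 0 -> Monday (Mon=0 ... Sun=6)
Days before December (Jan-Nov): 335; December 1 index = (0 + 335) mod 7 = 6 -> Sunday
First Monday is December 2
Mondays: 2, 9, 16, 23, 30

5 Mondays


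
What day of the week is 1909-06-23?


Date: June 23, 1909
Anchor: Jan 1, 1909. With p = 1909 - 1 = 1908: (p + p//4 - p//100 + p//400) mod 7 = (1908 + 477 - 19 + 4) mod 7 = 2370 mod 7 = 4 -> Friday (Mon=0 ... Sun=6)
Days before June (Jan-May): 151; offset = 151 + 23 - 1 = 173
Weekday index = (4 + 173) mod 7 = 2

Day of the week: Wednesday


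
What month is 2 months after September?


September is month 9
9 + 2 = 11

November


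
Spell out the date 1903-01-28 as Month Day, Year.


ISO 1903-01-28 parses as year=1903, month=01, day=28
Month 1 -> January

January 28, 1903


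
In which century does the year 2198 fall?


Century = (year - 1) // 100 + 1
= (2198 - 1) // 100 + 1
= 2197 // 100 + 1
= 21 + 1

22nd century


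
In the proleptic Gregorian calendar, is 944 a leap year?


Gregorian leap year rule: divisible by 4, but not by 100, unless also by 400.
944 is divisible by 4 but not 100 -> leap year

Yes


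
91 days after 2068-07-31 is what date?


Start: 2068-07-31, add 91 days
July 31 is the last day of July 2068 -> 91 left
August 2068 has 31 days -> 60 left
September 2068 has 30 days -> 30 left
October 2068: 30 <= 31 -> lands on October 30

Result: 2068-10-30


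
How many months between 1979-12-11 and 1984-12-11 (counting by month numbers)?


From December 1979 to December 1984
5 years * 12 = 60 months = 60

60 months


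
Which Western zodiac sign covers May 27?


Date: May 27
Conventional tropical zodiac dates: Gemini from May 21 onward; Cancer starts June 21
May 27 falls within the Gemini range

Gemini


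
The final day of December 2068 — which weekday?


December 2068 has 31 days
Anchor: Jan 1, 2068. With p = 2068 - 1 = 2067: (p + p//4 - p//100 + p//400) mod 7 = (2067 + 516 - 20 + 5) mod 7 = 2568 mod 7 = 6 -> Sunday (Mon=0 ... Sun=6)
Days before December (Jan-Nov): 335; December 1 index = (6 + 335) mod 7 = 5 -> Saturday
Last day offset: 31 - 1 = 30 days
Weekday index = (5 + 30) mod 7 = 0

Monday, December 31


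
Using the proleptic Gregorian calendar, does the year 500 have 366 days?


Gregorian leap year rule: divisible by 4, but not by 100, unless also by 400.
500 is divisible by 100 but not 400 -> not a leap year

No


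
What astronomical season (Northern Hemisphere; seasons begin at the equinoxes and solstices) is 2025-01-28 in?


Date: January 28
Astronomical Winter (approx.; exact equinox/solstice day varies by year): December 21 to March 19
January 28 falls within the Winter window

Winter


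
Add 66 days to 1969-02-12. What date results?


Start: 1969-02-12, add 66 days
February 1969 has 28 days: 28 - 12 = 16 days to February 28 -> 50 left
March 1969 has 31 days -> 19 left
April 1969: 19 <= 30 -> lands on April 19

Result: 1969-04-19


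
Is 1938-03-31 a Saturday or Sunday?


Anchor: Jan 1, 1938. With p = 1938 - 1 = 1937: (p + p//4 - p//100 + p//400) mod 7 = (1937 + 484 - 19 + 4) mod 7 = 2406 mod 7 = 5 -> Saturday (Mon=0 ... Sun=6)
Day of year: 90; offset = 89
Weekday index = (5 + 89) mod 7 = 3 -> Thursday
Weekend days: Saturday, Sunday

No


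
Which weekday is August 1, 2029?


Target: August 1, 2029
Anchor: Jan 1, 2029. With p = 2029 - 1 = 2028: (p + p//4 - p//100 + p//400) mod 7 = (2028 + 507 - 20 + 5) mod 7 = 2520 mod 7 = 0 -> Monday (Mon=0 ... Sun=6)
Days before August (Jan-Jul): 212 days
Weekday index = (0 + 212) mod 7 = 2

Wednesday


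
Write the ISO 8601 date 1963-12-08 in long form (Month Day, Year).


ISO 1963-12-08 parses as year=1963, month=12, day=08
Month 12 -> December

December 8, 1963


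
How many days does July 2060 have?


July 2060

31 days


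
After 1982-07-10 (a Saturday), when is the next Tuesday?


Current: Saturday
Target: Tuesday
Days ahead: 3

Next Tuesday: 1982-07-13


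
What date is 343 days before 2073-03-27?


Start: 2073-03-27, subtract 343 days
Back 27 days from March 27 reaches February 28, 2073 -> 316 left
February 2073 has 28 days -> back to January 31, 2073 -> 288 left
January 2073 has 31 days -> back to December 31, 2072 -> 257 left
December 2072 has 31 days -> back to November 30, 2072 -> 226 left
November 2072 has 30 days -> back to October 31, 2072 -> 196 left
October 2072 has 31 days -> back to September 30, 2072 -> 165 left
September 2072 has 30 days -> back to August 31, 2072 -> 135 left
August 2072 has 31 days -> back to July 31, 2072 -> 104 left
July 2072 has 31 days -> back to June 30, 2072 -> 73 left
June 2072 has 30 days -> back to May 31, 2072 -> 43 left
May 2072 has 31 days -> back to April 30, 2072 -> 12 left
April 2072: 30 - 12 = 18 -> lands on April 18

Result: 2072-04-18


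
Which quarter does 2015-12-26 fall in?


Month: December (month 12)
Q1: Jan-Mar, Q2: Apr-Jun, Q3: Jul-Sep, Q4: Oct-Dec

Q4


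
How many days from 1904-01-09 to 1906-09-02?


From 1904-01-09 to 1906-09-02
1904-01-09: day of year = 9
1906-09-02: days before September = 31 + 28 + 31 + 30 + 31 + 30 + 31 + 31 = 243 (1906 is not a leap year); day of year = 243 + 2 = 245
Rest of 1904: 366 - 9 = 357
Full years 1905 (365): 365
Total = 357 + 365 + 245 = 967

967 days


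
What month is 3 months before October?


October is month 10
10 - 3 = 7

July


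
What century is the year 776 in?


Century = (year - 1) // 100 + 1
= (776 - 1) // 100 + 1
= 775 // 100 + 1
= 7 + 1

8th century


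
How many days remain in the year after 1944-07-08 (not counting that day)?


Day of year: 190 of 366
Remaining = 366 - 190

176 days


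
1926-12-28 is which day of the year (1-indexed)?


Date: December 28, 1926
Days in months 1 through 11: 334
Plus 28 days in December

Day of year: 362


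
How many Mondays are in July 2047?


July 2047 has 31 days
Anchor: Jan 1, 2047. With p = 2047 - 1 = 2046: (p + p//4 - p//100 + p//400) mod 7 = (2046 + 511 - 20 + 5) mod 7 = 2542 mod 7 = 1 -> Tuesday (Mon=0 ... Sun=6)
Days before July (Jan-Jun): 181; July 1 index = (1 + 181) mod 7 = 0 -> Monday
First Monday is July 1
Mondays: 1, 8, 15, 22, 29

5 Mondays


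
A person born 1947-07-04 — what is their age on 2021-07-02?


Birth: 1947-07-04
Reference: 2021-07-02
Year difference: 2021 - 1947 = 74
Birthday not yet reached in 2021, subtract 1

73 years old


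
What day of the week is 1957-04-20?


Date: April 20, 1957
Anchor: Jan 1, 1957. With p = 1957 - 1 = 1956: (p + p//4 - p//100 + p//400) mod 7 = (1956 + 489 - 19 + 4) mod 7 = 2430 mod 7 = 1 -> Tuesday (Mon=0 ... Sun=6)
Days before April (Jan-Mar): 90; offset = 90 + 20 - 1 = 109
Weekday index = (1 + 109) mod 7 = 5

Day of the week: Saturday


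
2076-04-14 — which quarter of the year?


Month: April (month 4)
Q1: Jan-Mar, Q2: Apr-Jun, Q3: Jul-Sep, Q4: Oct-Dec

Q2


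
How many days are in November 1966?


November 1966

30 days


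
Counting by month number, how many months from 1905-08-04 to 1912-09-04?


From August 1905 to September 1912
7 years * 12 = 84 months, plus 1 month = 85

85 months


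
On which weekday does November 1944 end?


November 1944 has 30 days
Anchor: Jan 1, 1944. With p = 1944 - 1 = 1943: (p + p//4 - p//100 + p//400) mod 7 = (1943 + 485 - 19 + 4) mod 7 = 2413 mod 7 = 5 -> Saturday (Mon=0 ... Sun=6)
Days before November (Jan-Oct): 305; November 1 index = (5 + 305) mod 7 = 2 -> Wednesday
Last day offset: 30 - 1 = 29 days
Weekday index = (2 + 29) mod 7 = 3

Thursday, November 30


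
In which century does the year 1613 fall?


Century = (year - 1) // 100 + 1
= (1613 - 1) // 100 + 1
= 1612 // 100 + 1
= 16 + 1

17th century


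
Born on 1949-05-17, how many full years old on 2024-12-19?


Birth: 1949-05-17
Reference: 2024-12-19
Year difference: 2024 - 1949 = 75

75 years old


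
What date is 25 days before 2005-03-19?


Start: 2005-03-19, subtract 25 days
Back 19 days from March 19 reaches February 28, 2005 -> 6 left
February 2005: 28 - 6 = 22 -> lands on February 22

Result: 2005-02-22


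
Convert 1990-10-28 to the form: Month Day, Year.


ISO 1990-10-28 parses as year=1990, month=10, day=28
Month 10 -> October

October 28, 1990


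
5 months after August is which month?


August is month 8
8 + 5 = 13; wrap: 13 - 12 = 1

January


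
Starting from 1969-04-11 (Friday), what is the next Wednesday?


Current: Friday
Target: Wednesday
Days ahead: 5

Next Wednesday: 1969-04-16


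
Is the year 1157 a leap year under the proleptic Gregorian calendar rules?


Gregorian leap year rule: divisible by 4, but not by 100, unless also by 400.
1157 is not divisible by 4 -> not a leap year

No


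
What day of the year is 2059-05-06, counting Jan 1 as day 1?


Date: May 6, 2059
Days in months 1 through 4: 120
Plus 6 days in May

Day of year: 126


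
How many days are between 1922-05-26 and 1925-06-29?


From 1922-05-26 to 1925-06-29
1922-05-26: days before May = 31 + 28 + 31 + 30 = 120 (1922 is not a leap year); day of year = 120 + 26 = 146
1925-06-29: days before June = 31 + 28 + 31 + 30 + 31 = 151 (1925 is not a leap year); day of year = 151 + 29 = 180
Rest of 1922: 365 - 146 = 219
Full years 1923 (365), 1924 (366): 731
Total = 219 + 731 + 180 = 1130

1130 days


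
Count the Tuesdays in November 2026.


November 2026 has 30 days
Anchor: Jan 1, 2026. With p = 2026 - 1 = 2025: (p + p//4 - p//100 + p//400) mod 7 = (2025 + 506 - 20 + 5) mod 7 = 2516 mod 7 = 3 -> Thursday (Mon=0 ... Sun=6)
Days before November (Jan-Oct): 304; November 1 index = (3 + 304) mod 7 = 6 -> Sunday
First Tuesday is November 3
Tuesdays: 3, 10, 17, 24

4 Tuesdays


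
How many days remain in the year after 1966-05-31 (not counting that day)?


Day of year: 151 of 365
Remaining = 365 - 151

214 days


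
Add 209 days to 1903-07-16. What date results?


Start: 1903-07-16, add 209 days
July 1903 has 31 days: 31 - 16 = 15 days to July 31 -> 194 left
August 1903 has 31 days -> 163 left
September 1903 has 30 days -> 133 left
October 1903 has 31 days -> 102 left
November 1903 has 30 days -> 72 left
December 1903 has 31 days -> 41 left
January 1904 has 31 days -> 10 left
February 1904: 10 <= 29 -> lands on February 10

Result: 1904-02-10


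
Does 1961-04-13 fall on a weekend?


Anchor: Jan 1, 1961. With p = 1961 - 1 = 1960: (p + p//4 - p//100 + p//400) mod 7 = (1960 + 490 - 19 + 4) mod 7 = 2435 mod 7 = 6 -> Sunday (Mon=0 ... Sun=6)
Day of year: 103; offset = 102
Weekday index = (6 + 102) mod 7 = 3 -> Thursday
Weekend days: Saturday, Sunday

No


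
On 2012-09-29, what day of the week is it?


Date: September 29, 2012
Anchor: Jan 1, 2012. With p = 2012 - 1 = 2011: (p + p//4 - p//100 + p//400) mod 7 = (2011 + 502 - 20 + 5) mod 7 = 2498 mod 7 = 6 -> Sunday (Mon=0 ... Sun=6)
Days before September (Jan-Aug): 244; offset = 244 + 29 - 1 = 272
Weekday index = (6 + 272) mod 7 = 5

Day of the week: Saturday


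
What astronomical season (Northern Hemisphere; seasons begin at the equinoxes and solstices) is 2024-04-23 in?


Date: April 23
Astronomical Spring (approx.; exact equinox/solstice day varies by year): March 20 to June 20
April 23 falls within the Spring window

Spring


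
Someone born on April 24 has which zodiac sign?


Date: April 24
Conventional tropical zodiac dates: Taurus from April 20 onward; Gemini starts May 21
April 24 falls within the Taurus range

Taurus


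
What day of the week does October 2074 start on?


Target: October 1, 2074
Anchor: Jan 1, 2074. With p = 2074 - 1 = 2073: (p + p//4 - p//100 + p//400) mod 7 = (2073 + 518 - 20 + 5) mod 7 = 2576 mod 7 = 0 -> Monday (Mon=0 ... Sun=6)
Days before October (Jan-Sep): 273 days
Weekday index = (0 + 273) mod 7 = 0

Monday


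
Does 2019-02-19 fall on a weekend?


Anchor: Jan 1, 2019. With p = 2019 - 1 = 2018: (p + p//4 - p//100 + p//400) mod 7 = (2018 + 504 - 20 + 5) mod 7 = 2507 mod 7 = 1 -> Tuesday (Mon=0 ... Sun=6)
Day of year: 50; offset = 49
Weekday index = (1 + 49) mod 7 = 1 -> Tuesday
Weekend days: Saturday, Sunday

No


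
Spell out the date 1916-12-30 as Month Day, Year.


ISO 1916-12-30 parses as year=1916, month=12, day=30
Month 12 -> December

December 30, 1916


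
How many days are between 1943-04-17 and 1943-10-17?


From 1943-04-17 to 1943-10-17
1943-04-17: days before April = 31 + 28 + 31 = 90 (1943 is not a leap year); day of year = 90 + 17 = 107
1943-10-17: days before October = 31 + 28 + 31 + 30 + 31 + 30 + 31 + 31 + 30 = 273 (1943 is not a leap year); day of year = 273 + 17 = 290
Same year: 290 - 107 = 183

183 days


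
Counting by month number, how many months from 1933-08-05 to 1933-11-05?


From August 1933 to November 1933
0 years * 12 = 0 months, plus 3 months = 3

3 months


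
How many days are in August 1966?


August 1966

31 days


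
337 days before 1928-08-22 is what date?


Start: 1928-08-22, subtract 337 days
Back 22 days from August 22 reaches July 31, 1928 -> 315 left
July 1928 has 31 days -> back to June 30, 1928 -> 284 left
June 1928 has 30 days -> back to May 31, 1928 -> 254 left
May 1928 has 31 days -> back to April 30, 1928 -> 223 left
April 1928 has 30 days -> back to March 31, 1928 -> 193 left
March 1928 has 31 days -> back to February 29, 1928 -> 162 left
February 1928 has 29 days -> back to January 31, 1928 -> 133 left
January 1928 has 31 days -> back to December 31, 1927 -> 102 left
December 1927 has 31 days -> back to November 30, 1927 -> 71 left
November 1927 has 30 days -> back to October 31, 1927 -> 41 left
October 1927 has 31 days -> back to September 30, 1927 -> 10 left
September 1927: 30 - 10 = 20 -> lands on September 20

Result: 1927-09-20


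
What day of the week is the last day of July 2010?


July 2010 has 31 days
Anchor: Jan 1, 2010. With p = 2010 - 1 = 2009: (p + p//4 - p//100 + p//400) mod 7 = (2009 + 502 - 20 + 5) mod 7 = 2496 mod 7 = 4 -> Friday (Mon=0 ... Sun=6)
Days before July (Jan-Jun): 181; July 1 index = (4 + 181) mod 7 = 3 -> Thursday
Last day offset: 31 - 1 = 30 days
Weekday index = (3 + 30) mod 7 = 5

Saturday, July 31


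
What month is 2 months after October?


October is month 10
10 + 2 = 12

December


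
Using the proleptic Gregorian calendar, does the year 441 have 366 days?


Gregorian leap year rule: divisible by 4, but not by 100, unless also by 400.
441 is not divisible by 4 -> not a leap year

No


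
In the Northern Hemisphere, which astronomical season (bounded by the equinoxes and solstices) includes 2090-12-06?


Date: December 6
Astronomical Autumn (approx.; exact equinox/solstice day varies by year): September 22 to December 20
December 6 falls within the Autumn window

Autumn


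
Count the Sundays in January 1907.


January 1907 has 31 days
Anchor: Jan 1, 1907. With p = 1907 - 1 = 1906: (p + p//4 - p//100 + p//400) mod 7 = (1906 + 476 - 19 + 4) mod 7 = 2367 mod 7 = 1 -> Tuesday (Mon=0 ... Sun=6)
January 1 is the anchor itself -> Tuesday
First Sunday is January 6
Sundays: 6, 13, 20, 27

4 Sundays


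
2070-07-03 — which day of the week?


Date: July 3, 2070
Anchor: Jan 1, 2070. With p = 2070 - 1 = 2069: (p + p//4 - p//100 + p//400) mod 7 = (2069 + 517 - 20 + 5) mod 7 = 2571 mod 7 = 2 -> Wednesday (Mon=0 ... Sun=6)
Days before July (Jan-Jun): 181; offset = 181 + 3 - 1 = 183
Weekday index = (2 + 183) mod 7 = 3

Day of the week: Thursday


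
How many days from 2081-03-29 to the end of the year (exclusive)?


Day of year: 88 of 365
Remaining = 365 - 88

277 days


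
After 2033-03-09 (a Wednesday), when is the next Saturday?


Current: Wednesday
Target: Saturday
Days ahead: 3

Next Saturday: 2033-03-12


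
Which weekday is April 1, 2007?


Target: April 1, 2007
Anchor: Jan 1, 2007. With p = 2007 - 1 = 2006: (p + p//4 - p//100 + p//400) mod 7 = (2006 + 501 - 20 + 5) mod 7 = 2492 mod 7 = 0 -> Monday (Mon=0 ... Sun=6)
Days before April (Jan-Mar): 90 days
Weekday index = (0 + 90) mod 7 = 6

Sunday


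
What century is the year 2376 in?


Century = (year - 1) // 100 + 1
= (2376 - 1) // 100 + 1
= 2375 // 100 + 1
= 23 + 1

24th century


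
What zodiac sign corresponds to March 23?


Date: March 23
Conventional tropical zodiac dates: Aries from March 21 onward; Taurus starts April 20
March 23 falls within the Aries range

Aries


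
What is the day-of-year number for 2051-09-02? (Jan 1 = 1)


Date: September 2, 2051
Days in months 1 through 8: 243
Plus 2 days in September

Day of year: 245


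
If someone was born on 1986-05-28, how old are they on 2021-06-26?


Birth: 1986-05-28
Reference: 2021-06-26
Year difference: 2021 - 1986 = 35

35 years old


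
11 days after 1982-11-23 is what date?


Start: 1982-11-23, add 11 days
November 1982 has 30 days: 30 - 23 = 7 days to November 30 -> 4 left
December 1982: 4 <= 31 -> lands on December 4

Result: 1982-12-04


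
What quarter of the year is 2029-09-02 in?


Month: September (month 9)
Q1: Jan-Mar, Q2: Apr-Jun, Q3: Jul-Sep, Q4: Oct-Dec

Q3


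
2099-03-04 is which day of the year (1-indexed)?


Date: March 4, 2099
Days in months 1 through 2: 59
Plus 4 days in March

Day of year: 63


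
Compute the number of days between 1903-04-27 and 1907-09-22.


From 1903-04-27 to 1907-09-22
1903-04-27: days before April = 31 + 28 + 31 = 90 (1903 is not a leap year); day of year = 90 + 27 = 117
1907-09-22: days before September = 31 + 28 + 31 + 30 + 31 + 30 + 31 + 31 = 243 (1907 is not a leap year); day of year = 243 + 22 = 265
Rest of 1903: 365 - 117 = 248
Full years 1904 (366), 1905 (365), 1906 (365): 1096
Total = 248 + 1096 + 265 = 1609

1609 days


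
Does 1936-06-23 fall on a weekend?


Anchor: Jan 1, 1936. With p = 1936 - 1 = 1935: (p + p//4 - p//100 + p//400) mod 7 = (1935 + 483 - 19 + 4) mod 7 = 2403 mod 7 = 2 -> Wednesday (Mon=0 ... Sun=6)
Day of year: 175; offset = 174
Weekday index = (2 + 174) mod 7 = 1 -> Tuesday
Weekend days: Saturday, Sunday

No


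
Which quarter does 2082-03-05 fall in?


Month: March (month 3)
Q1: Jan-Mar, Q2: Apr-Jun, Q3: Jul-Sep, Q4: Oct-Dec

Q1


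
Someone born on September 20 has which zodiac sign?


Date: September 20
Conventional tropical zodiac dates: Virgo from August 23 onward; Libra starts September 23
September 20 falls within the Virgo range

Virgo


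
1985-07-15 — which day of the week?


Date: July 15, 1985
Anchor: Jan 1, 1985. With p = 1985 - 1 = 1984: (p + p//4 - p//100 + p//400) mod 7 = (1984 + 496 - 19 + 4) mod 7 = 2465 mod 7 = 1 -> Tuesday (Mon=0 ... Sun=6)
Days before July (Jan-Jun): 181; offset = 181 + 15 - 1 = 195
Weekday index = (1 + 195) mod 7 = 0

Day of the week: Monday


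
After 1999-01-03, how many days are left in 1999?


Day of year: 3 of 365
Remaining = 365 - 3

362 days


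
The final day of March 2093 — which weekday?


March 2093 has 31 days
Anchor: Jan 1, 2093. With p = 2093 - 1 = 2092: (p + p//4 - p//100 + p//400) mod 7 = (2092 + 523 - 20 + 5) mod 7 = 2600 mod 7 = 3 -> Thursday (Mon=0 ... Sun=6)
Days before March (Jan-Feb): 59; March 1 index = (3 + 59) mod 7 = 6 -> Sunday
Last day offset: 31 - 1 = 30 days
Weekday index = (6 + 30) mod 7 = 1

Tuesday, March 31


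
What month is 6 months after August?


August is month 8
8 + 6 = 14; wrap: 14 - 12 = 2

February


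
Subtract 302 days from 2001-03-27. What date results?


Start: 2001-03-27, subtract 302 days
Back 27 days from March 27 reaches February 28, 2001 -> 275 left
February 2001 has 28 days -> back to January 31, 2001 -> 247 left
January 2001 has 31 days -> back to December 31, 2000 -> 216 left
December 2000 has 31 days -> back to November 30, 2000 -> 185 left
November 2000 has 30 days -> back to October 31, 2000 -> 155 left
October 2000 has 31 days -> back to September 30, 2000 -> 124 left
September 2000 has 30 days -> back to August 31, 2000 -> 94 left
August 2000 has 31 days -> back to July 31, 2000 -> 63 left
July 2000 has 31 days -> back to June 30, 2000 -> 32 left
June 2000 has 30 days -> back to May 31, 2000 -> 2 left
May 2000: 31 - 2 = 29 -> lands on May 29

Result: 2000-05-29


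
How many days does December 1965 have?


December 1965

31 days


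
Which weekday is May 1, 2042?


Target: May 1, 2042
Anchor: Jan 1, 2042. With p = 2042 - 1 = 2041: (p + p//4 - p//100 + p//400) mod 7 = (2041 + 510 - 20 + 5) mod 7 = 2536 mod 7 = 2 -> Wednesday (Mon=0 ... Sun=6)
Days before May (Jan-Apr): 120 days
Weekday index = (2 + 120) mod 7 = 3

Thursday


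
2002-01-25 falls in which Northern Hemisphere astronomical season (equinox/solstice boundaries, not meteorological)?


Date: January 25
Astronomical Winter (approx.; exact equinox/solstice day varies by year): December 21 to March 19
January 25 falls within the Winter window

Winter


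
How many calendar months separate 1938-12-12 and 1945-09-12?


From December 1938 to September 1945
7 years * 12 = 84 months, minus 3 months = 81

81 months


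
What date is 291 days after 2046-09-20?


Start: 2046-09-20, add 291 days
September 2046 has 30 days: 30 - 20 = 10 days to September 30 -> 281 left
October 2046 has 31 days -> 250 left
November 2046 has 30 days -> 220 left
December 2046 has 31 days -> 189 left
January 2047 has 31 days -> 158 left
February 2047 has 28 days -> 130 left
March 2047 has 31 days -> 99 left
April 2047 has 30 days -> 69 left
May 2047 has 31 days -> 38 left
June 2047 has 30 days -> 8 left
July 2047: 8 <= 31 -> lands on July 8

Result: 2047-07-08
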